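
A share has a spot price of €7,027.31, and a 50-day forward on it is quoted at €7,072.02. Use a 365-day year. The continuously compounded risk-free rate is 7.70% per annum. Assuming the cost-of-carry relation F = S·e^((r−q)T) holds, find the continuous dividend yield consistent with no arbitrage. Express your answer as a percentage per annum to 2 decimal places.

From F = S·e^((r−q)T): (r − q) = ln(F/S)/T
ln(7072.02/7027.31) = ln(1.006362) = 0.006342
(r − q) = 0.006342 / (50/365) = 0.046297
q = r − ln(F/S)/T = 0.0770 − 0.046297 = 0.030703
q = 3.07%

3.07%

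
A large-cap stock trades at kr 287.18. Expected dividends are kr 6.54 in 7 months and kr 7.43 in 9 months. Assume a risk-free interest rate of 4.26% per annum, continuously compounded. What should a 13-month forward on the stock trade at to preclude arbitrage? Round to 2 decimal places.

PV(dividends) I = 6.54·e^(−0.0426·7/12) + 7.43·e^(−0.0426·9/12)
I = 6.3795 + 7.1964 = 13.5759
F = (S − I)·e^(rT) = (287.18 − 13.5759) · e^(0.0426·13/12)
= 273.6041 · e^0.046150 = 273.6041 × 1.047231 = kr 286.53

kr 286.53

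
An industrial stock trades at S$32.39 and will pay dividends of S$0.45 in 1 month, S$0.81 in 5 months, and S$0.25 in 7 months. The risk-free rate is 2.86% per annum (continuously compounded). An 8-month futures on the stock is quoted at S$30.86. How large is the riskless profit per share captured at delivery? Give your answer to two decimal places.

PV(dividends) I = 0.45·e^(−0.0286·1/12) + 0.81·e^(−0.0286·5/12) + 0.25·e^(−0.0286·7/12) = 1.4952
Fair futures F* = (S − I)·e^(rT) = (32.39 − 1.4952)·e^0.019067 = 30.8948 × 1.019250 = 31.4895
Market S$30.86 < fair 31.4895: forward underpriced → reverse cash-and-carry (short the stock, invest proceeds at r, pay the dividends, go long the forward).
Profit at T = |F_mkt − F*| = |30.86 − 31.4895| = S$0.63 per share

S$0.63 per share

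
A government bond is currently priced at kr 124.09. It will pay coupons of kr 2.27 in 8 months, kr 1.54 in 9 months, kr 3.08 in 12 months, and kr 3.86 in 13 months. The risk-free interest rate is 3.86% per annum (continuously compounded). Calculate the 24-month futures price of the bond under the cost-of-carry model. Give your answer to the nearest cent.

kr 122.84

PV(coupons) I = 2.27·e^(−0.0386·8/12) + 1.54·e^(−0.0386·9/12) + 3.08·e^(−0.0386·12/12) + 3.86·e^(−0.0386·13/12)
I = 2.2123 + 1.4961 + 2.9634 + 3.7019 = 10.3737
F = (S − I)·e^(rT) = (124.09 − 10.3737) · e^(0.0386·24/12)
= 113.7163 · e^0.077200 = 113.7163 × 1.080258 = kr 122.84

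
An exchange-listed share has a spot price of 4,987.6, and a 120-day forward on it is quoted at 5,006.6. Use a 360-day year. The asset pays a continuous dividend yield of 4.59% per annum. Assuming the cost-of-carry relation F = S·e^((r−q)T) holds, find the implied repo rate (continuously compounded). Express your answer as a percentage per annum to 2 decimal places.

From F = S·e^((r−q)T): (r − q) = ln(F/S)/T
ln(5006.6/4987.6) = ln(1.003809) = 0.003802
(r − q) = 0.003802 / (120/360) = 0.011406
r = ln(F/S)/T + q = 0.011406 + 0.0459 = 0.057306
r = 5.73%

5.73%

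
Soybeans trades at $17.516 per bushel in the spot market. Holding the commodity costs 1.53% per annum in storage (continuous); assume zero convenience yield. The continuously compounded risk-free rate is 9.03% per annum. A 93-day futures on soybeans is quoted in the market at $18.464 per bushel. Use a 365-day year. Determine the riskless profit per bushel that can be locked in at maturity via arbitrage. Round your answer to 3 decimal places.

$0.470 per bushel

Fair futures: F* = S·e^(carry·T), with carry = (r + u) = 0.0903 + 0.0153 = 0.1056
F* = 17.516 · e^(0.1056 × 93/365) = 17.516 · e^0.026906 = 17.516 × 1.027271 = $17.9937
Market $18.464 > fair $17.9937: forward overpriced → cash-and-carry (buy spot, short the forward).
At maturity, profit = |F_mkt − F*| = |18.464 − 17.9937| = $0.470 per bushel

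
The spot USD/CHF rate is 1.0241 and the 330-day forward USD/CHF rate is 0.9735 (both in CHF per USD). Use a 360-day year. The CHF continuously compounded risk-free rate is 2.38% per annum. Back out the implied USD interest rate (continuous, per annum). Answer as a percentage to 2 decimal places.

7.91%

F = S·e^((r_CHF − r_USD)T) ⇒ r_USD = r_CHF − ln(F/S)/T
ln(0.9735/1.0241) = -0.050672; /(330/360) = -0.055279
r_USD = 0.0238 + 0.055279 = 0.079079
r_USD = 7.91%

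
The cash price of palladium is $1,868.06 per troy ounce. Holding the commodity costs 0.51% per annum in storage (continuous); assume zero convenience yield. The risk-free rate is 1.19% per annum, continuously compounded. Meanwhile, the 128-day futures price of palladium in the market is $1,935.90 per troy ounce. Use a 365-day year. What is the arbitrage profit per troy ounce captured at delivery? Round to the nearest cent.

Fair futures: F* = S·e^(carry·T), with carry = (r + u) = 0.0119 + 0.0051 = 0.0170
F* = 1868.06 · e^(0.0170 × 128/365) = 1868.06 · e^0.00596164 = 1868.06 × 1.00597945 = $1879.2300
Market $1935.90 > fair $1879.2300: forward overpriced → cash-and-carry (buy spot, short the forward).
At maturity, profit = |F_mkt − F*| = |1935.90 − 1879.2300| = $56.67 per troy ounce

$56.67 per troy ounce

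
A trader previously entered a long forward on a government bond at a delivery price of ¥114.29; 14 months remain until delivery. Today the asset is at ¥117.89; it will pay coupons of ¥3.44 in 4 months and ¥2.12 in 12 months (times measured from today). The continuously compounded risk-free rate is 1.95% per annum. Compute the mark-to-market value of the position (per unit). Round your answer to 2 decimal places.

PV(remaining coupons) I = 3.44·e^(−0.0195·4/12) + 2.12·e^(−0.0195·12/12) = 5.4968
Current forward F = (S − I)·e^(rT) = (117.89 − 5.4968)·e^(0.0195·14/12) = 112.3932 × 1.023011 = 114.9795
Value (long) = (F − K)·e^(−rT) = (114.9795 − 114.29) × 0.977507 = 0.6740
Value = ¥0.67

¥0.67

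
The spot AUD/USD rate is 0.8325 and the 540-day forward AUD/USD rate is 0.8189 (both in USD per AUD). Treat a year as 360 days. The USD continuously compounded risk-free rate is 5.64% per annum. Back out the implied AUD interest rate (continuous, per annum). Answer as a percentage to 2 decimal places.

6.74%

F = S·e^((r_USD − r_AUD)T) ⇒ r_AUD = r_USD − ln(F/S)/T
ln(0.8189/0.8325) = -0.016471; /(540/360) = -0.010981
r_AUD = 0.0564 + 0.010981 = 0.067381
r_AUD = 6.74%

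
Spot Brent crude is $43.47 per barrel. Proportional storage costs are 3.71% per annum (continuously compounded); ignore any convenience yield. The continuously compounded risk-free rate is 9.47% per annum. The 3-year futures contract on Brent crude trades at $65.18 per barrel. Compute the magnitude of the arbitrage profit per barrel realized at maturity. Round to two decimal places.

Fair futures: F* = S·e^(carry·T), with carry = (r + u) = 0.0947 + 0.0371 = 0.1318
F* = 43.47 · e^(0.1318 × 3) = 43.47 · e^0.395400 = 43.47 × 1.484978 = $64.5520
Market $65.18 > fair $64.5520: forward overpriced → cash-and-carry (buy spot, short the forward).
At maturity, profit = |F_mkt − F*| = |65.18 − 64.5520| = $0.63 per barrel

$0.63 per barrel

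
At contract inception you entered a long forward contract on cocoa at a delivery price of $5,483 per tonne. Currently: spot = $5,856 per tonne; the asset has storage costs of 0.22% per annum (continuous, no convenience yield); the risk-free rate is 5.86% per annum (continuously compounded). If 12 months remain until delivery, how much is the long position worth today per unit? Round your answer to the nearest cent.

Current fair forward for the remaining 12 months: F = S·e^((r + u)·T), (r + u) = 0.0586 + 0.0022 = 0.0608
F = 5856 · e^(0.0608 × 12/12) = 5856 × 1.06268636 = 6223.0913
Value of long forward = (F − K)·e^(−rT) = (6223.0913 − 5483) · e^(−0.0586·12/12)
= 740.0913 × 0.94308393 = 697.97

$697.97 per tonne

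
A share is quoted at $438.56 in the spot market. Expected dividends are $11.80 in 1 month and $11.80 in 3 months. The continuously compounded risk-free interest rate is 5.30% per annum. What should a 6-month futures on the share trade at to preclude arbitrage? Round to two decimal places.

$426.32

PV(dividends) I = 11.80·e^(−0.0530·1/12) + 11.80·e^(−0.0530·3/12)
I = 11.7480 + 11.6447 = 23.3927
F = (S − I)·e^(rT) = (438.56 − 23.3927) · e^(0.0530·6/12)
= 415.1673 · e^0.026500 = 415.1673 × 1.026854 = $426.32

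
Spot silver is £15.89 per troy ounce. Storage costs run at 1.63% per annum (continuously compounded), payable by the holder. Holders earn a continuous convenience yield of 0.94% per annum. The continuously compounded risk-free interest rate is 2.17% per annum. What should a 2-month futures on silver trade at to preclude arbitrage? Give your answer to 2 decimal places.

£15.97 per troy ounce

Net carry = r + u − y = 0.0217 + 0.0163 − 0.0094 = 0.0286
F = S·e^((r+u−y)T) = 15.89 · e^(0.0286 × 2/12) = 15.89 · e^0.004767
= 15.89 × 1.004778 = £15.97 per troy ounce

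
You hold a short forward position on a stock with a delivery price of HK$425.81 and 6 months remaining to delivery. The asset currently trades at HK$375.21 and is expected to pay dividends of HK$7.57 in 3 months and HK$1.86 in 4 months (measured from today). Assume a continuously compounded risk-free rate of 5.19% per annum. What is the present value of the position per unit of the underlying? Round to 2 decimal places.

PV(remaining dividends) I = 7.57·e^(−0.0519·3/12) + 1.86·e^(−0.0519·4/12) = 9.3005
Current forward F = (S − I)·e^(rT) = (375.21 − 9.3005)·e^(0.0519·6/12) = 365.9095 × 1.026290 = 375.5293
Value (long) = (F − K)·e^(−rT) = (375.5293 − 425.81) × 0.974384 = -48.9927
Short position value = −(long value) = HK$48.99

HK$48.99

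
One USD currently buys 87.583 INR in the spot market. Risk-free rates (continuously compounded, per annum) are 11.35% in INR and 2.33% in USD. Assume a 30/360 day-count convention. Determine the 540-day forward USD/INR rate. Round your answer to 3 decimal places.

F = S·e^((r_INR − r_USD)T) = 87.583 · e^((0.1135 − 0.0233) × 540/360)
= 87.583 · e^0.135300 = 87.583 × 1.144880
F = 100.272 INR per USD

100.272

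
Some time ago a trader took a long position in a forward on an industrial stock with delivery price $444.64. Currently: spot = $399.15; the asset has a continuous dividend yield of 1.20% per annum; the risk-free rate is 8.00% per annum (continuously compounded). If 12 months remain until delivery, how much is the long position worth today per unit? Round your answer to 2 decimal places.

Current fair forward for the remaining 12 months: F = S·e^((r − q)·T), (r − q) = 0.0800 − 0.0120 = 0.0680
F = 399.15 · e^(0.0680 × 12/12) = 399.15 × 1.070365 = 427.2362
Value of long forward = (F − K)·e^(−rT) = (427.2362 − 444.64) · e^(−0.0800·12/12)
= -17.4038 × 0.923116 = -16.07

-$16.07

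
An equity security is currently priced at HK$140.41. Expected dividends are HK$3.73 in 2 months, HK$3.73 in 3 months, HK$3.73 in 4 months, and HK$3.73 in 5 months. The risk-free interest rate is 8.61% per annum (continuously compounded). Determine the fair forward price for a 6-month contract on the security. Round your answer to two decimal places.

HK$131.40

PV(dividends) I = 3.73·e^(−0.0861·2/12) + 3.73·e^(−0.0861·3/12) + 3.73·e^(−0.0861·4/12) + 3.73·e^(−0.0861·5/12)
I = 3.6769 + 3.6506 + 3.6245 + 3.5986 = 14.5506
F = (S − I)·e^(rT) = (140.41 − 14.5506) · e^(0.0861·6/12)
= 125.8594 · e^0.043050 = 125.8594 × 1.043990 = HK$131.40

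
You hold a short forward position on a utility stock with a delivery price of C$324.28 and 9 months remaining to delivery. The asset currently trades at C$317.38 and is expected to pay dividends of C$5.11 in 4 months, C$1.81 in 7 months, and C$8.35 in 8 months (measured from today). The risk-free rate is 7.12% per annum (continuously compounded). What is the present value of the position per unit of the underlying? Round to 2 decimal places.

PV(remaining dividends) I = 5.11·e^(−0.0712·4/12) + 1.81·e^(−0.0712·7/12) + 8.35·e^(−0.0712·8/12) = 14.6894
Current forward F = (S − I)·e^(rT) = (317.38 − 14.6894)·e^(0.0712·9/12) = 302.6906 × 1.054852 = 319.2938
Value (long) = (F − K)·e^(−rT) = (319.2938 − 324.28) × 0.948001 = -4.7269
Short position value = −(long value) = C$4.73

C$4.73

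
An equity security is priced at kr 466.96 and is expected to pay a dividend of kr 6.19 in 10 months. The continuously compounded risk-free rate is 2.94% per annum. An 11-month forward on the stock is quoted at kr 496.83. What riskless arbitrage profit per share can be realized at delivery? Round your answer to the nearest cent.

kr 23.32 per share

PV(dividends) I = 6.19·e^(−0.0294·10/12) = 6.0402
Fair forward F* = (S − I)·e^(rT) = (466.96 − 6.0402)·e^0.026950 = 460.9198 × 1.027316 = 473.5103
Market kr 496.83 > fair 473.5103: forward overpriced → cash-and-carry (borrow at r, buy the stock and collect the dividends, short the forward).
Profit at T = |F_mkt − F*| = |496.83 − 473.5103| = kr 23.32 per share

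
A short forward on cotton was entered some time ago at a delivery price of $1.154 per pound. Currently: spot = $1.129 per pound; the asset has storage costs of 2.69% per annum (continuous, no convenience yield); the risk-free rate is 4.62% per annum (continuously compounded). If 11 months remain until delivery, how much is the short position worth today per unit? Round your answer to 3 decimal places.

Current fair forward for the remaining 11 months: F = S·e^((r + u)·T), (r + u) = 0.0462 + 0.0269 = 0.0731
F = 1.129 · e^(0.0731 × 11/12) = 1.129 × 1.069304 = 1.2072
Value of long forward = (F − K)·e^(−rT) = (1.2072 − 1.154) · e^(−0.0462·11/12)
= 0.0532 × 0.958534 = 0.051
Short position value = −(long value) = -$0.051

-$0.051 per pound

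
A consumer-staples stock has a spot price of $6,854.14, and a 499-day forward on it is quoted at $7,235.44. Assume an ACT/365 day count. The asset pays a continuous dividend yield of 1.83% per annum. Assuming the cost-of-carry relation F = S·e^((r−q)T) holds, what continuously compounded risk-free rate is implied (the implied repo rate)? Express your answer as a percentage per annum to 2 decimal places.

5.79%

From F = S·e^((r−q)T): (r − q) = ln(F/S)/T
ln(7235.44/6854.14) = ln(1.055631) = 0.054139
(r − q) = 0.054139 / (499/365) = 0.039601
r = ln(F/S)/T + q = 0.039601 + 0.0183 = 0.057901
r = 5.79%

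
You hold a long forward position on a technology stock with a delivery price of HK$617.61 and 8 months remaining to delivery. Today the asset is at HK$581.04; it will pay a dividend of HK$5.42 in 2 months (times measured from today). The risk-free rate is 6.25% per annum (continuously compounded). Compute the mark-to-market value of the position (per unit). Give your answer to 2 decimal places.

-HK$16.73

PV(remaining dividends) I = 5.42·e^(−0.0625·2/12) = 5.3638
Current forward F = (S − I)·e^(rT) = (581.04 − 5.3638)·e^(0.0625·8/12) = 575.6762 × 1.042547 = 600.1695
Value (long) = (F − K)·e^(−rT) = (600.1695 − 617.61) × 0.959189 = -16.7287
Value = -HK$16.73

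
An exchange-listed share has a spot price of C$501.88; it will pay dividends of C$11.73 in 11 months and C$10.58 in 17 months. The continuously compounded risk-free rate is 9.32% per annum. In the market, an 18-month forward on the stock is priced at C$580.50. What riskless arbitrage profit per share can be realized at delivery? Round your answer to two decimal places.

C$26.36 per share

PV(dividends) I = 11.73·e^(−0.0932·11/12) + 10.58·e^(−0.0932·17/12) = 20.0409
Fair forward F* = (S − I)·e^(rT) = (501.88 − 20.0409)·e^0.139800 = 481.8391 × 1.150044 = 554.1362
Market C$580.50 > fair 554.1362: forward overpriced → cash-and-carry (borrow at r, buy the stock and collect the dividends, short the forward).
Profit at T = |F_mkt − F*| = |580.50 − 554.1362| = C$26.36 per share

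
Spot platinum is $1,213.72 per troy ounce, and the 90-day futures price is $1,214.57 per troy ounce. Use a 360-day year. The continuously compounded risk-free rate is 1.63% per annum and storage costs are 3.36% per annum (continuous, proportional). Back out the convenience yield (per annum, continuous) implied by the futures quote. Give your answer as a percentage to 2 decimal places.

F = S·e^((r+u−y)T) ⇒ (r+u−y) = ln(F/S)/T
ln(1214.57/1213.72) = 0.000700; /T ⇒ 0.002800
y = r + u − ln(F/S)/T = 0.0163 + 0.0336 − 0.002800 = 0.047100
y = 4.71%

4.71%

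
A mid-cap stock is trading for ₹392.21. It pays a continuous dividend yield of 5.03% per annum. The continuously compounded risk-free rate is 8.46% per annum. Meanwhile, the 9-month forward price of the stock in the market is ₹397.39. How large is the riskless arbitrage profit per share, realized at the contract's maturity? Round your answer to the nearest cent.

Fair forward: F* = S·e^(carry·T), with carry = (r − q) = 0.0846 − 0.0503 = 0.0343
F* = 392.21 · e^(0.0343 × 9/12) = 392.21 · e^0.025725 = 392.21 × 1.026059 = ₹402.4306
Market ₹397.39 < fair ₹402.4306: forward underpriced → reverse cash-and-carry (short spot, go long the forward).
At maturity, profit = |F_mkt − F*| = |397.39 − 402.4306| = ₹5.04 per share

₹5.04 per share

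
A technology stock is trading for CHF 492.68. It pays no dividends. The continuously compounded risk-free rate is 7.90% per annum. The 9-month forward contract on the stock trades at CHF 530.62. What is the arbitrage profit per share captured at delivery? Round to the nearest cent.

Fair forward: F* = S·e^(carry·T), with carry = r = 0.0790
F* = 492.68 · e^(0.0790 × 9/12) = 492.68 · e^0.059250 = 492.68 × 1.061040 = CHF 522.7532
Market CHF 530.62 > fair CHF 522.7532: forward overpriced → cash-and-carry (buy spot, short the forward).
At maturity, profit = |F_mkt − F*| = |530.62 − 522.7532| = CHF 7.87 per share

CHF 7.87 per share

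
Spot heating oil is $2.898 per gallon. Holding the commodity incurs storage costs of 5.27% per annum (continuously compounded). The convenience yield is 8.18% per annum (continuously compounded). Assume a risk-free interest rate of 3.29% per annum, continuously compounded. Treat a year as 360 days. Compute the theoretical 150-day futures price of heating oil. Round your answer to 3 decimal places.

Net carry = r + u − y = 0.0329 + 0.0527 − 0.0818 = 0.0038
F = S·e^((r+u−y)T) = 2.898 · e^(0.0038 × 150/360) = 2.898 · e^0.001583
= 2.898 × 1.001584 = $2.903 per gallon

$2.903 per gallon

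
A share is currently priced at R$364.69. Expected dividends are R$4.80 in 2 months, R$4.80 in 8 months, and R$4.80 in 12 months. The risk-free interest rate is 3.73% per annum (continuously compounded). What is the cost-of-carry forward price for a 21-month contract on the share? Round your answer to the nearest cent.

R$374.26

PV(dividends) I = 4.80·e^(−0.0373·2/12) + 4.80·e^(−0.0373·8/12) + 4.80·e^(−0.0373·12/12)
I = 4.7703 + 4.6821 + 4.6243 = 14.0767
F = (S − I)·e^(rT) = (364.69 − 14.0767) · e^(0.0373·21/12)
= 350.6133 · e^0.065275 = 350.6133 × 1.067453 = R$374.26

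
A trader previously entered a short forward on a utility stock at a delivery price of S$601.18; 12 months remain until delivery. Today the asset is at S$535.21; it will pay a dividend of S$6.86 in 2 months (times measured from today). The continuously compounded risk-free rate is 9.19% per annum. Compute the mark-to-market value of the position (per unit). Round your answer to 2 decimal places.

S$19.94

PV(remaining dividends) I = 6.86·e^(−0.0919·2/12) = 6.7557
Current forward F = (S − I)·e^(rT) = (535.21 − 6.7557)·e^(0.0919·12/12) = 528.4543 × 1.096255 = 579.3207
Value (long) = (F − K)·e^(−rT) = (579.3207 − 601.18) × 0.912196 = -19.9400
Short position value = −(long value) = S$19.94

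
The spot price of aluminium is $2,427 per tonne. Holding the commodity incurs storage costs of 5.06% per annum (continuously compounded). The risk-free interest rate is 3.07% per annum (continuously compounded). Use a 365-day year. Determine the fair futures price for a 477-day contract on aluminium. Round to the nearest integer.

$2,699 per tonne

Net carry = r + u − y = 0.0307 + 0.0506 − 0.0000 = 0.0813
F = S·e^((r+u−y)T) = 2427 · e^(0.0813 × 477/365) = 2427 · e^0.106247
= 2427 × 1.112097 = $2,699 per tonne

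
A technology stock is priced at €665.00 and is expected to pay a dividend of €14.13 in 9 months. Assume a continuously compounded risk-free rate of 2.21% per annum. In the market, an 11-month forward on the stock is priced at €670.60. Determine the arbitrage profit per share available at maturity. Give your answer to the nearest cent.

PV(dividends) I = 14.13·e^(−0.0221·9/12) = 13.8977
Fair forward F* = (S − I)·e^(rT) = (665.00 − 13.8977)·e^0.020258 = 651.1023 × 1.020465 = 664.4271
Market €670.60 > fair 664.4271: forward overpriced → cash-and-carry (borrow at r, buy the stock and collect the dividends, short the forward).
Profit at T = |F_mkt − F*| = |670.60 − 664.4271| = €6.17 per share

€6.17 per share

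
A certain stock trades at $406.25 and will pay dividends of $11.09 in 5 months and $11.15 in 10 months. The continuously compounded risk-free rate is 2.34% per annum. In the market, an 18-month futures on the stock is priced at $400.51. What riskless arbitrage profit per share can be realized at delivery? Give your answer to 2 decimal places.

PV(dividends) I = 11.09·e^(−0.0234·5/12) + 11.15·e^(−0.0234·10/12) = 21.9171
Fair futures F* = (S − I)·e^(rT) = (406.25 − 21.9171)·e^0.035100 = 384.3329 × 1.035723 = 398.0624
Market $400.51 > fair 398.0624: forward overpriced → cash-and-carry (borrow at r, buy the stock and collect the dividends, short the forward).
Profit at T = |F_mkt − F*| = |400.51 − 398.0624| = $2.45 per share

$2.45 per share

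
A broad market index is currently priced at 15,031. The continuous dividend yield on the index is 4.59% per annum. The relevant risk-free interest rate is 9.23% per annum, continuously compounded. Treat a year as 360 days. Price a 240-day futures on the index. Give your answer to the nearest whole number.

F = S·e^((r − q)T) = 15031 · e^((0.0923 − 0.0459) × 240/360)
= 15031 · e^0.030933 = 15031 × 1.031416
F = 15,503

15,503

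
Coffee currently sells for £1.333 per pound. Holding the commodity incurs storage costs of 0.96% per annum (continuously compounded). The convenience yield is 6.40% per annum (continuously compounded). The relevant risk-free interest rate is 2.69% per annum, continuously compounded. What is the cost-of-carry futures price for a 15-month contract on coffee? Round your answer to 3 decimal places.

£1.288 per pound

Net carry = r + u − y = 0.0269 + 0.0096 − 0.0640 = -0.0275
F = S·e^((r+u−y)T) = 1.333 · e^(-0.0275 × 15/12) = 1.333 · e^-0.034375
= 1.333 × 0.966209 = £1.288 per pound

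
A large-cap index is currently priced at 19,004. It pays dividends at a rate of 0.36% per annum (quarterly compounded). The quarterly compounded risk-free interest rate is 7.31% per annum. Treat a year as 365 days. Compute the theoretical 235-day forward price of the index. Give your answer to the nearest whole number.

F = S · (1+r/4)^(4T) / (1+q/4)^(4T)
= 19004 × 1.047744 / 1.002319 = 19004 × 1.045320
F = 19,865

19,865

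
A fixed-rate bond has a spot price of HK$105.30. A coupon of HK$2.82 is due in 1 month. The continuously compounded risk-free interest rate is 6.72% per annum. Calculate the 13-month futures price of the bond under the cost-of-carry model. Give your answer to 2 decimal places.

HK$110.24

PV(coupons) I = 2.82·e^(−0.0672·1/12)
I = 2.8043
F = (S − I)·e^(rT) = (105.30 − 2.8043) · e^(0.0672·13/12)
= 102.4957 · e^0.072800 = 102.4957 × 1.075515 = HK$110.24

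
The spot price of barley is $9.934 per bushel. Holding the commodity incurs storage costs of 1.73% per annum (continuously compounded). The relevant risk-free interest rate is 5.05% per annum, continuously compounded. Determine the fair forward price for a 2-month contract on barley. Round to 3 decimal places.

Net carry = r + u − y = 0.0505 + 0.0173 − 0.0000 = 0.0678
F = S·e^((r+u−y)T) = 9.934 · e^(0.0678 × 2/12) = 9.934 · e^0.011300
= 9.934 × 1.011364 = $10.047 per bushel

$10.047 per bushel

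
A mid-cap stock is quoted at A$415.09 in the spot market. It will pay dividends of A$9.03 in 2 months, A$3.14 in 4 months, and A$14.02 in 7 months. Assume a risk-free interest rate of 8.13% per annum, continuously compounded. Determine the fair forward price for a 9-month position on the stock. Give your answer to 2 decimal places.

PV(dividends) I = 9.03·e^(−0.0813·2/12) + 3.14·e^(−0.0813·4/12) + 14.02·e^(−0.0813·7/12)
I = 8.9085 + 3.0560 + 13.3706 = 25.3351
F = (S − I)·e^(rT) = (415.09 − 25.3351) · e^(0.0813·9/12)
= 389.7549 · e^0.060975 = 389.7549 × 1.062872 = A$414.26

A$414.26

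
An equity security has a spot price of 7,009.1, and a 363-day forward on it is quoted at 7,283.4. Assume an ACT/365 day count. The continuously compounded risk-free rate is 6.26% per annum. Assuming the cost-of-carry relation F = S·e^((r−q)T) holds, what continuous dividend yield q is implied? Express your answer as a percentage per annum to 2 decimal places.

From F = S·e^((r−q)T): (r − q) = ln(F/S)/T
ln(7283.4/7009.1) = ln(1.039135) = 0.038389
(r − q) = 0.038389 / (363/365) = 0.038601
q = r − ln(F/S)/T = 0.0626 − 0.038601 = 0.023999
q = 2.40%

2.40%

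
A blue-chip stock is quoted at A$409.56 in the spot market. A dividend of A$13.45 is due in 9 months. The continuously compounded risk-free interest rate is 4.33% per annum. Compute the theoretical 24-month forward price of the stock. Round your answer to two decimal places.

A$432.41

PV(dividends) I = 13.45·e^(−0.0433·9/12)
I = 13.0202
F = (S − I)·e^(rT) = (409.56 − 13.0202) · e^(0.0433·24/12)
= 396.5398 · e^0.086600 = 396.5398 × 1.090460 = A$432.41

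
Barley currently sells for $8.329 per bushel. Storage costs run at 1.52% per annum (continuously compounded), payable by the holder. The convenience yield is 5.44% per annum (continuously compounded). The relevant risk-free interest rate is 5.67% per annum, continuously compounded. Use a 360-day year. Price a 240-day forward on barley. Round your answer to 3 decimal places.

Net carry = r + u − y = 0.0567 + 0.0152 − 0.0544 = 0.0175
F = S·e^((r+u−y)T) = 8.329 · e^(0.0175 × 240/360) = 8.329 · e^0.011667
= 8.329 × 1.011735 = $8.427 per bushel

$8.427 per bushel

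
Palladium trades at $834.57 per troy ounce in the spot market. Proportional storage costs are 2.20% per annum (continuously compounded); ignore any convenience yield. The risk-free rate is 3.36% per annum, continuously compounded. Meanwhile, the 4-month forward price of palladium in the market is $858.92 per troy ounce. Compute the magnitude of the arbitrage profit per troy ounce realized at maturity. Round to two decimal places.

$8.74 per troy ounce

Fair forward: F* = S·e^(carry·T), with carry = (r + u) = 0.0336 + 0.0220 = 0.0556
F* = 834.57 · e^(0.0556 × 4/12) = 834.57 · e^0.018533 = 834.57 × 1.018706 = $850.1815
Market $858.92 > fair $850.1815: forward overpriced → cash-and-carry (buy spot, short the forward).
At maturity, profit = |F_mkt − F*| = |858.92 − 850.1815| = $8.74 per troy ounce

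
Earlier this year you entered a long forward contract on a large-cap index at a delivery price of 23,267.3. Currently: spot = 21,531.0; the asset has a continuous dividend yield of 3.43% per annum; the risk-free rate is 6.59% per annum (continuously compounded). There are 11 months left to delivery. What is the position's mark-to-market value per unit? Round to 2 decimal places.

-1038.81

Current fair forward for the remaining 11 months: F = S·e^((r − q)·T), (r − q) = 0.0659 − 0.0343 = 0.0316
F = 21531.0 · e^(0.0316 × 11/12) = 21531.0 × 1.02939028 = 22163.8021
Value of long forward = (F − K)·e^(−rT) = (22163.8021 − 23267.3) · e^(−0.0659·11/12)
= -1103.4979 × 0.94138006 = -1038.81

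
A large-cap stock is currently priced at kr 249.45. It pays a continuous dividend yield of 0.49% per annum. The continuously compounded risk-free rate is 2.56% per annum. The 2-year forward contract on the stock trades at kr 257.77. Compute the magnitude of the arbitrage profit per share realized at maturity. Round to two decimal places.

Fair forward: F* = S·e^(carry·T), with carry = (r − q) = 0.0256 − 0.0049 = 0.0207
F* = 249.45 · e^(0.0207 × 2) = 249.45 · e^0.041400 = 249.45 × 1.042269 = kr 259.9940
Market kr 257.77 < fair kr 259.9940: forward underpriced → reverse cash-and-carry (short spot, go long the forward).
At maturity, profit = |F_mkt − F*| = |257.77 − 259.9940| = kr 2.22 per share

kr 2.22 per share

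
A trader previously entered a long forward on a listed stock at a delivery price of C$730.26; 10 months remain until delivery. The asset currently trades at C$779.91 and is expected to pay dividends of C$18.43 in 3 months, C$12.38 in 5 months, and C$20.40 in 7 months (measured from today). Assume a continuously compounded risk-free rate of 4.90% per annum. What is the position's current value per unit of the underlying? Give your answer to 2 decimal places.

C$28.71

PV(remaining dividends) I = 18.43·e^(−0.0490·3/12) + 12.38·e^(−0.0490·5/12) + 20.40·e^(−0.0490·7/12) = 50.1606
Current forward F = (S − I)·e^(rT) = (779.91 − 50.1606)·e^(0.0490·10/12) = 729.7494 × 1.041678 = 760.1639
Value (long) = (F − K)·e^(−rT) = (760.1639 − 730.26) × 0.959989 = 28.7074
Value = C$28.71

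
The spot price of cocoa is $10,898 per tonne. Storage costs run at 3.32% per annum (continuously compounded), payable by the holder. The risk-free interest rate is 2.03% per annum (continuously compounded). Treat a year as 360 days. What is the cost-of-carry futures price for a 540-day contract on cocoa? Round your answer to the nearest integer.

Net carry = r + u − y = 0.0203 + 0.0332 − 0.0000 = 0.0535
F = S·e^((r+u−y)T) = 10898 · e^(0.0535 × 540/360) = 10898 · e^0.080250
= 10898 × 1.083558 = $11,809 per tonne

$11,809 per tonne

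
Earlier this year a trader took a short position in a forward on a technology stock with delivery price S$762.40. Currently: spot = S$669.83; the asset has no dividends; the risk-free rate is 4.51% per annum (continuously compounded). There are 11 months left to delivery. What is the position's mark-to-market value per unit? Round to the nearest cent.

Current fair forward for the remaining 11 months: F = S·e^(r·T), r = 0.0451
F = 669.83 · e^(0.0451 × 11/12) = 669.83 × 1.042208 = 698.1022
Value of long forward = (F − K)·e^(−rT) = (698.1022 − 762.40) · e^(−0.0451·11/12)
= -64.2978 × 0.959501 = -61.69
Short position value = −(long value) = S$61.69

S$61.69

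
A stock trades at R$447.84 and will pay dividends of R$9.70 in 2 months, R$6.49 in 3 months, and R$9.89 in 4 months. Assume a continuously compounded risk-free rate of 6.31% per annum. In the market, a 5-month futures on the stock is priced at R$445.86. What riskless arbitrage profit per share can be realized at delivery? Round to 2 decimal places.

PV(dividends) I = 9.70·e^(−0.0631·2/12) + 6.49·e^(−0.0631·3/12) + 9.89·e^(−0.0631·4/12) = 25.6711
Fair futures F* = (S − I)·e^(rT) = (447.84 − 25.6711)·e^0.026292 = 422.1689 × 1.026641 = 433.4159
Market R$445.86 > fair 433.4159: forward overpriced → cash-and-carry (borrow at r, buy the stock and collect the dividends, short the forward).
Profit at T = |F_mkt − F*| = |445.86 − 433.4159| = R$12.44 per share

R$12.44 per share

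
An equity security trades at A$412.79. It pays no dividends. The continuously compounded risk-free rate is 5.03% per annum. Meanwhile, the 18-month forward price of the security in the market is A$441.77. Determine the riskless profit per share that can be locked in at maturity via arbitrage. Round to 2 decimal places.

Fair forward: F* = S·e^(carry·T), with carry = r = 0.0503
F* = 412.79 · e^(0.0503 × 18/12) = 412.79 · e^0.075450 = 412.79 × 1.078369 = A$445.1399
Market A$441.77 < fair A$445.1399: forward underpriced → reverse cash-and-carry (short spot, go long the forward).
At maturity, profit = |F_mkt − F*| = |441.77 − 445.1399| = A$3.37 per share

A$3.37 per share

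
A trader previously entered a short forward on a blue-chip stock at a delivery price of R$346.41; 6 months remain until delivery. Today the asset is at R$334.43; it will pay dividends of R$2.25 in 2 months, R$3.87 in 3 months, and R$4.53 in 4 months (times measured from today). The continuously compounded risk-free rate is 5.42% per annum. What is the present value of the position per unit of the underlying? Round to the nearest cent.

R$13.21

PV(remaining dividends) I = 2.25·e^(−0.0542·2/12) + 3.87·e^(−0.0542·3/12) + 4.53·e^(−0.0542·4/12) = 10.4966
Current forward F = (S − I)·e^(rT) = (334.43 − 10.4966)·e^(0.0542·6/12) = 323.9334 × 1.027471 = 332.8322
Value (long) = (F − K)·e^(−rT) = (332.8322 − 346.41) × 0.973264 = -13.2148
Short position value = −(long value) = R$13.21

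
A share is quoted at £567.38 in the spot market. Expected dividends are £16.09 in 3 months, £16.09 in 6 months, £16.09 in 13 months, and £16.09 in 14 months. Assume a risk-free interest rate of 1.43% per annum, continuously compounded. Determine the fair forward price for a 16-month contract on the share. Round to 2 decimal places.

£513.40

PV(dividends) I = 16.09·e^(−0.0143·3/12) + 16.09·e^(−0.0143·6/12) + 16.09·e^(−0.0143·13/12) + 16.09·e^(−0.0143·14/12)
I = 16.0326 + 15.9754 + 15.8427 + 15.8238 = 63.6745
F = (S − I)·e^(rT) = (567.38 − 63.6745) · e^(0.0143·16/12)
= 503.7055 · e^0.019067 = 503.7055 × 1.019250 = £513.40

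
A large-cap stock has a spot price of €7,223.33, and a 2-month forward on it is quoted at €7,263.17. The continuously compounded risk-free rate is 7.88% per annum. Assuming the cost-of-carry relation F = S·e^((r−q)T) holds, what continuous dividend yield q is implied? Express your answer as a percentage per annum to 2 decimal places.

From F = S·e^((r−q)T): (r − q) = ln(F/S)/T
ln(7263.17/7223.33) = ln(1.005515) = 0.005500
(r − q) = 0.005500 / (2/12) = 0.033000
q = r − ln(F/S)/T = 0.0788 − 0.033000 = 0.045800
q = 4.58%

4.58%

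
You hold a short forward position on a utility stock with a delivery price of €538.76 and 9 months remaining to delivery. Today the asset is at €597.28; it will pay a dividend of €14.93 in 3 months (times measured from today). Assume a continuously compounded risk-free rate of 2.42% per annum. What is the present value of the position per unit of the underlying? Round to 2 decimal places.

PV(remaining dividends) I = 14.93·e^(−0.0242·3/12) = 14.8399
Current forward F = (S − I)·e^(rT) = (597.28 − 14.8399)·e^(0.0242·9/12) = 582.4401 × 1.018316 = 593.1081
Value (long) = (F − K)·e^(−rT) = (593.1081 − 538.76) × 0.982014 = 53.3706
Short position value = −(long value) = -€53.37

-€53.37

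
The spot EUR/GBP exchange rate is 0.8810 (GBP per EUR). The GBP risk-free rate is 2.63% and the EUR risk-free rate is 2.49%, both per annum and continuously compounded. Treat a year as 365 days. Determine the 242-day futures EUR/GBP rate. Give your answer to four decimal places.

0.8818

F = S·e^((r_GBP − r_EUR)T) = 0.8810 · e^((0.0263 − 0.0249) × 242/365)
= 0.8810 · e^0.000928 = 0.8810 × 1.000928
F = 0.8818 GBP per EUR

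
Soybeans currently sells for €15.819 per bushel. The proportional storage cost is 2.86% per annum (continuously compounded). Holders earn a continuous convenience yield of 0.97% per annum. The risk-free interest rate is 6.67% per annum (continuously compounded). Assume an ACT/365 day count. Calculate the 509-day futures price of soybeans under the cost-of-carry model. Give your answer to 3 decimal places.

€17.825 per bushel

Net carry = r + u − y = 0.0667 + 0.0286 − 0.0097 = 0.0856
F = S·e^((r+u−y)T) = 15.819 · e^(0.0856 × 509/365) = 15.819 · e^0.119371
= 15.819 × 1.126788 = €17.825 per bushel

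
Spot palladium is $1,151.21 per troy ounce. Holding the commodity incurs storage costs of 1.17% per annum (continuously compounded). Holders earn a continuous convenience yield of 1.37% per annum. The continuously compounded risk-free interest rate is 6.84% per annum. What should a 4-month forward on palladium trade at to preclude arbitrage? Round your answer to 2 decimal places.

Net carry = r + u − y = 0.0684 + 0.0117 − 0.0137 = 0.0664
F = S·e^((r+u−y)T) = 1151.21 · e^(0.0664 × 4/12) = 1151.21 · e^0.02213333
= 1151.21 × 1.02238009 = $1,176.97 per troy ounce

$1,176.97 per troy ounce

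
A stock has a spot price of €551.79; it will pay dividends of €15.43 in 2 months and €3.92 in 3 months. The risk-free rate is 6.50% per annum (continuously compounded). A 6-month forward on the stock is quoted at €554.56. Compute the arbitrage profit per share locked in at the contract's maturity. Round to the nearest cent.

€4.29 per share

PV(dividends) I = 15.43·e^(−0.0650·2/12) + 3.92·e^(−0.0650·3/12) = 19.1206
Fair forward F* = (S − I)·e^(rT) = (551.79 − 19.1206)·e^0.032500 = 532.6694 × 1.033034 = 550.2656
Market €554.56 > fair 550.2656: forward overpriced → cash-and-carry (borrow at r, buy the stock and collect the dividends, short the forward).
Profit at T = |F_mkt − F*| = |554.56 − 550.2656| = €4.29 per share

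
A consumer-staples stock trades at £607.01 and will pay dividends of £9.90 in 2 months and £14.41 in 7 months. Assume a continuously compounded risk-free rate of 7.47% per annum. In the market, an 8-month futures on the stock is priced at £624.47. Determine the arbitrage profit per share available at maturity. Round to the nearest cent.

PV(dividends) I = 9.90·e^(−0.0747·2/12) + 14.41·e^(−0.0747·7/12) = 23.5731
Fair futures F* = (S − I)·e^(rT) = (607.01 − 23.5731)·e^0.049800 = 583.4369 × 1.051061 = 613.2278
Market £624.47 > fair 613.2278: forward overpriced → cash-and-carry (borrow at r, buy the stock and collect the dividends, short the forward).
Profit at T = |F_mkt − F*| = |624.47 − 613.2278| = £11.24 per share

£11.24 per share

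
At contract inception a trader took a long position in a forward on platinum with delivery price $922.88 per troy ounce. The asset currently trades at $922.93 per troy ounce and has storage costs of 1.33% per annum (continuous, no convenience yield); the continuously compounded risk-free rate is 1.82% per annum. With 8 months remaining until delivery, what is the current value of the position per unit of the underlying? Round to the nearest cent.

Current fair forward for the remaining 8 months: F = S·e^((r + u)·T), (r + u) = 0.0182 + 0.0133 = 0.0315
F = 922.93 · e^(0.0315 × 8/12) = 922.93 × 1.021222 = 942.5164
Value of long forward = (F − K)·e^(−rT) = (942.5164 − 922.88) · e^(−0.0182·8/12)
= 19.6364 × 0.987940 = 19.40

$19.40 per troy ounce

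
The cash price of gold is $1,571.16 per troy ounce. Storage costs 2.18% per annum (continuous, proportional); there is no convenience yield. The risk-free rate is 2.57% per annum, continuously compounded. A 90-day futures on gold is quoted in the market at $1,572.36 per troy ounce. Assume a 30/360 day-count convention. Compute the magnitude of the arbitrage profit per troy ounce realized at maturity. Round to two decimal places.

$17.57 per troy ounce

Fair futures: F* = S·e^(carry·T), with carry = (r + u) = 0.0257 + 0.0218 = 0.0475
F* = 1571.16 · e^(0.0475 × 90/360) = 1571.16 · e^0.01187500 = 1571.16 × 1.01194579 = $1589.9287
Market $1572.36 < fair $1589.9287: forward underpriced → reverse cash-and-carry (short spot, go long the forward).
At maturity, profit = |F_mkt − F*| = |1572.36 − 1589.9287| = $17.57 per troy ounce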